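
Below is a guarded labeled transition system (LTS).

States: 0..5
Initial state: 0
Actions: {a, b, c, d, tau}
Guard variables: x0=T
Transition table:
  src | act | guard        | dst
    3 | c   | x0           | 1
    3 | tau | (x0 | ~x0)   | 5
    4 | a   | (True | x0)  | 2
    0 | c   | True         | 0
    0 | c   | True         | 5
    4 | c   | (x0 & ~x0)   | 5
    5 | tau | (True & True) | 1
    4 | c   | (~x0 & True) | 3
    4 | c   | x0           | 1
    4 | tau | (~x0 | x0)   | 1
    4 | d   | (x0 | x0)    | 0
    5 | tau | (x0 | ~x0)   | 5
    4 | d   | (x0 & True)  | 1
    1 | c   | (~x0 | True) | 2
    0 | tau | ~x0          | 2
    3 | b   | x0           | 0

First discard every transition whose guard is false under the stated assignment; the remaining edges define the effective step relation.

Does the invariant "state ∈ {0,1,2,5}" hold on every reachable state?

Answer: INVARIANT HOLDS

Working:
Inv-set: {0,1,2,5}
Reach set: {0,1,2,5}
  0: safe
  1: safe
  2: safe
  5: safe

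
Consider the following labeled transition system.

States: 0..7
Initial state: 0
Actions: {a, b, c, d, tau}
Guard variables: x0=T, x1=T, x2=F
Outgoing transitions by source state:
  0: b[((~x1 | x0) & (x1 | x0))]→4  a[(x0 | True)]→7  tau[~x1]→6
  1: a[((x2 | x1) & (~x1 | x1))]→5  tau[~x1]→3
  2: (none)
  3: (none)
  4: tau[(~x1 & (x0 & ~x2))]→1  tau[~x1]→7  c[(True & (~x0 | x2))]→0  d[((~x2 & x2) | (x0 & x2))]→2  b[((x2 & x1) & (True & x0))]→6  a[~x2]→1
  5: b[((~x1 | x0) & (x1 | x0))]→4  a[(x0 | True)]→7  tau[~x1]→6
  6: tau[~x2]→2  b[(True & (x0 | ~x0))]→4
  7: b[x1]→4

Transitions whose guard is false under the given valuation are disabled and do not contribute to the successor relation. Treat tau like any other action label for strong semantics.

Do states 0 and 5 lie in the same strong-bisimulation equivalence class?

Compute ~ classes (split until stable):
  π0 = {{0,1,2,3,4,5,6,7}}
  π1 = {{0,5},{1,4},{2,3},{6},{7}}
  π2 = {{0,5},{1},{2,3},{4},{6},{7}}
stable after 3 split(s): 6 block(s)
[0]={0,5}  [5]={0,5}

Answer: BISIMILAR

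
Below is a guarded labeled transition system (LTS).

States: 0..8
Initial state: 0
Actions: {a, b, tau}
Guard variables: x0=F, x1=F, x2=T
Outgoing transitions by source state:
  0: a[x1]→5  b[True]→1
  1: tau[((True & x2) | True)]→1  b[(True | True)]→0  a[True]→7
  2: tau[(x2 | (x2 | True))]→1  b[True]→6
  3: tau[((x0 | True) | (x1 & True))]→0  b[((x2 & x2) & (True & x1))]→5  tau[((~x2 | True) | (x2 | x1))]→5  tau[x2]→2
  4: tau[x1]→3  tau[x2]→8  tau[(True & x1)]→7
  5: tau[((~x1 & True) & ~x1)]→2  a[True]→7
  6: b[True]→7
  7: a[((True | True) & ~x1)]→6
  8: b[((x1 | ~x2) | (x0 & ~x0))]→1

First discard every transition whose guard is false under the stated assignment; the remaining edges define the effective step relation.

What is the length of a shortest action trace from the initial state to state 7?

Answer: 2

Analysis:
Breadth-first toward 7:
  Layer 0: {0}
  Layer 1: {1}
  Layer 2: {7}
depth(7)=2, e.g. b·a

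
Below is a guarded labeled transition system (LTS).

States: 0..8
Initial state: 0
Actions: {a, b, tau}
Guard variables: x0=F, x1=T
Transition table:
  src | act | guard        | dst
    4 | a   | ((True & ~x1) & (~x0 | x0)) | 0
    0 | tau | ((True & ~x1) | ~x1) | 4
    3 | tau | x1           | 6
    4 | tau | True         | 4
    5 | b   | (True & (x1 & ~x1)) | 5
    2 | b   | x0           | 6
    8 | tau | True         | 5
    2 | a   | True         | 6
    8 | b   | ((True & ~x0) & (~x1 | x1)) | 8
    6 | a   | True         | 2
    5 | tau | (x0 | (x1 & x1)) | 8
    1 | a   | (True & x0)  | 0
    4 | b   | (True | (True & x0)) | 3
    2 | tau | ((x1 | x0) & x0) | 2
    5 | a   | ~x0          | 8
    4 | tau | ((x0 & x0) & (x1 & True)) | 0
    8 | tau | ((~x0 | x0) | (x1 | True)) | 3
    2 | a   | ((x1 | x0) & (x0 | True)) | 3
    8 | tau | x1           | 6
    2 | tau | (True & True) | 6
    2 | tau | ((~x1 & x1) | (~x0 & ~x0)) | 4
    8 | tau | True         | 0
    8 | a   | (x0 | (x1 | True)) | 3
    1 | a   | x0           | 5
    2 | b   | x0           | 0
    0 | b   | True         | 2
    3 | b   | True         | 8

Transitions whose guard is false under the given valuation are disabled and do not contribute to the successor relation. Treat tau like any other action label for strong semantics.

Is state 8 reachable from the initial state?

18 transition(s) survive guard evaluation.
L0 = {0}
L1 = {2}  now seen {0,2}
L2 = {3,4,6}  now seen {0,2,3,4,6}
L3 = {8}  now seen {0,2,3,4,6,8}
L4 = {5}  now seen {0,2,3,4,5,6,8}
Reachable = {0,2,3,4,5,6,8}
Path to 8: b·a·b

Answer: REACHABLE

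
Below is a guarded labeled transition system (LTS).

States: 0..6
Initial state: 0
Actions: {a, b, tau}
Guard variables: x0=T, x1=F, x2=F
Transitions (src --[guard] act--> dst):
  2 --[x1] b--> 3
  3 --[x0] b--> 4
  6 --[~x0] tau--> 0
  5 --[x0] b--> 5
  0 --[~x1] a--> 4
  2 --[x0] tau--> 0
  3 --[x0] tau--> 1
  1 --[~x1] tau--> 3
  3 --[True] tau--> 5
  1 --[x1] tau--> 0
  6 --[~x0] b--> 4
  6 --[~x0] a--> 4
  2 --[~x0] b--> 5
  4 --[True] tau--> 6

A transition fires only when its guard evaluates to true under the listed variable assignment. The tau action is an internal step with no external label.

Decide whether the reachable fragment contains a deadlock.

Answer: DEADLOCK at state 6

Trace:
R = {0,4,6}
  0: a→4  [1 exit(s)]
  4: tau→6  [1 exit(s)]
  6: ∅  [STUCK]
witness 6: a·tau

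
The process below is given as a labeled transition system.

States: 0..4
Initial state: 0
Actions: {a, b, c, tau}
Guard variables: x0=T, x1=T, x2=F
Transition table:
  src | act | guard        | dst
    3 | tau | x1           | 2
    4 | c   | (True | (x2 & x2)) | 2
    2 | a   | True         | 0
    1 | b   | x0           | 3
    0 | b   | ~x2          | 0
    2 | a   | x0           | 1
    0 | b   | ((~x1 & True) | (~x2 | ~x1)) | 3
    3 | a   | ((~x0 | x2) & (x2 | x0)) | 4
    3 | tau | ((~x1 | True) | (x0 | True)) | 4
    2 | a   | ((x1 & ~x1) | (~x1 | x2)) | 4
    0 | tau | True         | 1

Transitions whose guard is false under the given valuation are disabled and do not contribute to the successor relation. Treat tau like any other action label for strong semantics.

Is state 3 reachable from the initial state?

Answer: REACHABLE

Analysis:
Guard filter leaves 9 enabled edge(s).
depth 0: {0}
depth 1: {1,3}  now seen {0,1,3}
depth 2: {2,4}  now seen {0,1,2,3,4}
Reach set: {0,1,2,3,4}
witness 3: b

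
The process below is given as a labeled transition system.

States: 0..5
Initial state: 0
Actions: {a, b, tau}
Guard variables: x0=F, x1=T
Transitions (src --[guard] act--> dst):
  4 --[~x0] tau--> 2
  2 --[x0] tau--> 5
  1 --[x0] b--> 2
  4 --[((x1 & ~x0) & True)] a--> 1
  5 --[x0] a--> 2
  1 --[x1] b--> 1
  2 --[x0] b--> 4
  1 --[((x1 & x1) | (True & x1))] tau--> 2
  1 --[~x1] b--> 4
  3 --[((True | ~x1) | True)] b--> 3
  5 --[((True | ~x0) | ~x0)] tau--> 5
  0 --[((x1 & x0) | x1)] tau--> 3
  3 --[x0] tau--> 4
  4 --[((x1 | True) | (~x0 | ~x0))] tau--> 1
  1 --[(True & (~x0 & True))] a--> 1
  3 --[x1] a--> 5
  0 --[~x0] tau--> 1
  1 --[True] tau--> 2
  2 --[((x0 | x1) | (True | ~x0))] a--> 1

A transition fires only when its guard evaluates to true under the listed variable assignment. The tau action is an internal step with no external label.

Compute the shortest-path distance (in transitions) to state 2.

Layered search for 2:
  L0 = {0}
  L1 = {1,3}
  L2 = {2,5}
first hit 2 at d=2 via tau·tau

Answer: 2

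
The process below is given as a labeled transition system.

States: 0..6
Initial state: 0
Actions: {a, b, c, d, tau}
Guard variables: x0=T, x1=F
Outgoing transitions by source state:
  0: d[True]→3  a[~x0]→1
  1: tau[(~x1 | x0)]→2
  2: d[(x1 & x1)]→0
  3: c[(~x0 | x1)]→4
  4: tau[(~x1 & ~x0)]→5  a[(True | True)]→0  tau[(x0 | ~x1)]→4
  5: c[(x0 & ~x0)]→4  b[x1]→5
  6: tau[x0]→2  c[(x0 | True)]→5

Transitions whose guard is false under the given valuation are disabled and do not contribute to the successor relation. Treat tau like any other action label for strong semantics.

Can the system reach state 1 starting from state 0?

Guard filter leaves 6 enabled edge(s).
Layer 0: {0}
Layer 1: {3}  cumulative {0,3}
R = {0,3}

Answer: UNREACHABLE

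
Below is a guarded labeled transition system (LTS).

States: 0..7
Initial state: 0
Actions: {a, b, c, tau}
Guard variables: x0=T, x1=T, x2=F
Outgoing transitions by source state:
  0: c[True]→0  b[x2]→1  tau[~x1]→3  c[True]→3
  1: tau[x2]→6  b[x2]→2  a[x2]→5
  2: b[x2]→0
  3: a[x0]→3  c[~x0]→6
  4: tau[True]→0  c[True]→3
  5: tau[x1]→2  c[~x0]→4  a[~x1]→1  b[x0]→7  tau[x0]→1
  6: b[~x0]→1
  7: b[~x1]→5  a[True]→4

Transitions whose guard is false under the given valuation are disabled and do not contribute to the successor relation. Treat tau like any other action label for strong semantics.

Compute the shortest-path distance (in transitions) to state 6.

BFS to 6:
  depth 0: {0}
  depth 1: {3}
6 never appears.

Answer: UNREACHABLE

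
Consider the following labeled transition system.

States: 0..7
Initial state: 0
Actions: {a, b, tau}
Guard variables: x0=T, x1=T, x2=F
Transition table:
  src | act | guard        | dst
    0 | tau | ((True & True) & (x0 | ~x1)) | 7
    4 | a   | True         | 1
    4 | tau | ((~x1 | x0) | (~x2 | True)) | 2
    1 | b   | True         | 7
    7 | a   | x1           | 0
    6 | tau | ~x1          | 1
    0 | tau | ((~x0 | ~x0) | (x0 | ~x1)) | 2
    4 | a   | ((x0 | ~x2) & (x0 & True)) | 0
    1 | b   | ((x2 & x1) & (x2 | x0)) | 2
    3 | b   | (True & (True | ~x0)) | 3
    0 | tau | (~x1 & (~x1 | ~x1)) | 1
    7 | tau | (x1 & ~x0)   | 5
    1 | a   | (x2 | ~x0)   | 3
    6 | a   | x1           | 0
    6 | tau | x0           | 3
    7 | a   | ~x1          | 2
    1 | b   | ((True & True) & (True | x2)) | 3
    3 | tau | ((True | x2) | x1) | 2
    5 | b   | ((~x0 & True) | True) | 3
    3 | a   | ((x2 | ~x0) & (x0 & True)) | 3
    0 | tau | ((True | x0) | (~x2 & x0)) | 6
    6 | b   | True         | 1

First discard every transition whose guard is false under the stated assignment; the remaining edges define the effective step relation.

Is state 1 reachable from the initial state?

15 transition(s) survive guard evaluation.
Layer 0: {0}
Layer 1: {2,6,7}  total {0,2,6,7}
Layer 2: {1,3}  total {0,1,2,3,6,7}
Reach set: {0,1,2,3,6,7}
Path to 1: tau·b

Answer: REACHABLE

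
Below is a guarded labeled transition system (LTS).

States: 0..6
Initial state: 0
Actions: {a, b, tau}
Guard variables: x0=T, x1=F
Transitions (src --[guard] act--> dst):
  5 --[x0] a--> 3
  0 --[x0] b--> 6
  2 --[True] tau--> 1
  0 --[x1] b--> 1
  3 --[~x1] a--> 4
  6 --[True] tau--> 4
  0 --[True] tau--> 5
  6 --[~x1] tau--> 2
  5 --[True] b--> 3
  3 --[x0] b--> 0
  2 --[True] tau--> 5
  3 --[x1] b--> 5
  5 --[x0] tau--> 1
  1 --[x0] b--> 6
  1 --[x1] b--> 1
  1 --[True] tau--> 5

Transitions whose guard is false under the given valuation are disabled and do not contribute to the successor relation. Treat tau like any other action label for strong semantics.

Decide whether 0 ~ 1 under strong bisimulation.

Answer: BISIMILAR

Analysis:
Compute ~ classes (split until stable):
  π0 = {{0,1,2,3,4,5,6}}
  π1 = {{0,1},{2,6},{3},{4},{5}}
  π2 = {{0,1},{2},{3},{4},{5},{6}}
Fixed point at round 3; 6 class(es).
0∈{0,1}, 1∈{0,1}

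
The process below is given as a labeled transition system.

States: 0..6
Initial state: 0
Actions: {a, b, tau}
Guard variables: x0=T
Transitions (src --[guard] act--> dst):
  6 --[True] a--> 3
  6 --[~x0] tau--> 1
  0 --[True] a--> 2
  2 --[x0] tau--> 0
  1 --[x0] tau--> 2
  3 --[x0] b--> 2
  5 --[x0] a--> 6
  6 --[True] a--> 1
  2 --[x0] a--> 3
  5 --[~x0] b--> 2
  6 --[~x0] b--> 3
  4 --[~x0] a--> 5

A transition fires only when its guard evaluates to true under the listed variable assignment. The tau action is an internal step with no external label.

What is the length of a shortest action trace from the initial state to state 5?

Answer: UNREACHABLE

Working:
BFS to 5:
  Layer 0: {0}
  Layer 1: {2}
  Layer 2: {3}
5 never appears.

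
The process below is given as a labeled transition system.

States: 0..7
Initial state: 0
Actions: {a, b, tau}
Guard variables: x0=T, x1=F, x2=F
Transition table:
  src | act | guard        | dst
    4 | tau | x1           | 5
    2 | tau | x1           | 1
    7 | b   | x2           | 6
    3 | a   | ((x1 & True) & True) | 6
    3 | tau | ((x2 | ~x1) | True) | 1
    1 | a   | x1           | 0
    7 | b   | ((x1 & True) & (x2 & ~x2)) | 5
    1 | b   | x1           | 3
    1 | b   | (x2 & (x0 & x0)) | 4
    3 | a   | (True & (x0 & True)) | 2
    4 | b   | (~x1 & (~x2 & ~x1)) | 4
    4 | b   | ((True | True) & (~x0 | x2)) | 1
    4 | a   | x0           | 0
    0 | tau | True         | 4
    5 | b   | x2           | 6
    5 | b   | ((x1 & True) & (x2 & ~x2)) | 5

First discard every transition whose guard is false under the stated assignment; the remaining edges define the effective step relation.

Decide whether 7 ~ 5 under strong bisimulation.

Answer: BISIMILAR

Trace:
Compute ~ classes (split until stable):
  P[0] = {{0,1,2,3,4,5,6,7}}
  P[1] = {{0},{1,2,5,6,7},{3},{4}}
Fixed point at round 2; 4 class(es).
class of 7: {1,2,5,6,7}; class of 5: {1,2,5,6,7}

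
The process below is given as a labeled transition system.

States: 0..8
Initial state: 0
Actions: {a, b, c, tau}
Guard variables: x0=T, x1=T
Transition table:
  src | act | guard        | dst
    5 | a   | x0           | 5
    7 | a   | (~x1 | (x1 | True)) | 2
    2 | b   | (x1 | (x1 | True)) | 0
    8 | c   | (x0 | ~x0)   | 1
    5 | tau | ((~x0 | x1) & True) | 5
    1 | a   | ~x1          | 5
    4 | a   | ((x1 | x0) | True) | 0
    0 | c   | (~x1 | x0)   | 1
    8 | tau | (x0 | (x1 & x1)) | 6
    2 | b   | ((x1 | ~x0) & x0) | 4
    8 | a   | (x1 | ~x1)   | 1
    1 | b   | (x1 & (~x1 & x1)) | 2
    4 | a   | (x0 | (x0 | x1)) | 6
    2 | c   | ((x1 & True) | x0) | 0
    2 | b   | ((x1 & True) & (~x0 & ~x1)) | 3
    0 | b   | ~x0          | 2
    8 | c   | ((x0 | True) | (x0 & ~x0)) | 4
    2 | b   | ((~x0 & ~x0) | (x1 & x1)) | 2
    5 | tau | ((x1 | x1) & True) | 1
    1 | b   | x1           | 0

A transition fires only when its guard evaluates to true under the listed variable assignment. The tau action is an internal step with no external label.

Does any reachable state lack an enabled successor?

Reach set: {0,1}
  0: c→1  [1 exit(s)]
  1: b→0  [1 exit(s)]

Answer: DEADLOCK-FREE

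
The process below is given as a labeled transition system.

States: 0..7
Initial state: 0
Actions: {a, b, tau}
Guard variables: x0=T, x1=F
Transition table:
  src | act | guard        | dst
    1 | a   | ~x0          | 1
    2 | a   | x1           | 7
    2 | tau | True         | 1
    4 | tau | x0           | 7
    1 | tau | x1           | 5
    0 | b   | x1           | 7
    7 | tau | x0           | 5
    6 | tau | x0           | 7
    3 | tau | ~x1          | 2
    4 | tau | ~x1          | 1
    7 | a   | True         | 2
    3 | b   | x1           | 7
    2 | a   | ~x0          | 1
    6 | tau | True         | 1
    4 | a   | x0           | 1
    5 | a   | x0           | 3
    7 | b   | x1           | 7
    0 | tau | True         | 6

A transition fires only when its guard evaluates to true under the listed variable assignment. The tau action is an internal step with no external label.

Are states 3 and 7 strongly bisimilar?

Refine partition for ~:
  π0 = {{0,1,2,3,4,5,6,7}}
  π1 = {{0,2,3,6},{1},{4,7},{5}}
  π2 = {{0,3},{1},{2},{4},{5},{6},{7}}
  π3 = {{0},{1},{2},{3},{4},{5},{6},{7}}
Fixed point at round 4; 8 class(es).
[3]={3}  [7]={7}

Answer: NOT BISIMILAR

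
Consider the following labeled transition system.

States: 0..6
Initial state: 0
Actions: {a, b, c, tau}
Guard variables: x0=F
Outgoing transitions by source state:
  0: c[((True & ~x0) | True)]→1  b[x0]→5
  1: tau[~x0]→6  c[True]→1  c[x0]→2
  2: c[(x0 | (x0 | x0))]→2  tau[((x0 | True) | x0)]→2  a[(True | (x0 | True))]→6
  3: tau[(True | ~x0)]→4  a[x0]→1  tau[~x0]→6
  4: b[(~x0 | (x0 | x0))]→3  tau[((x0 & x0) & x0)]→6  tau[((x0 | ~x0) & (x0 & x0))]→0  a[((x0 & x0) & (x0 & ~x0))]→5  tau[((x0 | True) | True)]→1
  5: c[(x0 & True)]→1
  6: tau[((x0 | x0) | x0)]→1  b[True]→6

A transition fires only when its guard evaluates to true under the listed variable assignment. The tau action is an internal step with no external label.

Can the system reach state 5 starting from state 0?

Answer: UNREACHABLE

Analysis:
Guard filter leaves 10 enabled edge(s).
depth 0: {0}
depth 1: {1}  now seen {0,1}
depth 2: {6}  now seen {0,1,6}
Reachable = {0,1,6}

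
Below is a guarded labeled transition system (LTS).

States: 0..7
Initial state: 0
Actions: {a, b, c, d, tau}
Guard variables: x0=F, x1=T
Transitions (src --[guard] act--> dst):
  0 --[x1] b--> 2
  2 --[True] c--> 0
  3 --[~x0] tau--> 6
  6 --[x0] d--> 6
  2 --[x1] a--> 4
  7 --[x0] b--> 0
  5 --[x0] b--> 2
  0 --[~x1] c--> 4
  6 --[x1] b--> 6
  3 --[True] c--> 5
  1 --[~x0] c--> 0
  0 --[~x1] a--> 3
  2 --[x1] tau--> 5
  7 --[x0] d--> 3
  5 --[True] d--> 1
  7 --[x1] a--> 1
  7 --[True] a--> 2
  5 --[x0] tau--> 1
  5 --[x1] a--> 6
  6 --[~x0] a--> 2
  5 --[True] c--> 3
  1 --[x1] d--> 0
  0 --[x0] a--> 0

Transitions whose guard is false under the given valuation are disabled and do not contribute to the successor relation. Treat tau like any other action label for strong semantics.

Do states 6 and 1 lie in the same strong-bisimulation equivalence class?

Answer: NOT BISIMILAR

Trace:
Bisimulation quotient by refinement:
  π0 = {{0,1,2,3,4,5,6,7}}
  π1 = {{0},{1},{2},{3},{4},{5},{6},{7}}
stable after 2 split(s): 8 block(s)
[6]={6}  [1]={1}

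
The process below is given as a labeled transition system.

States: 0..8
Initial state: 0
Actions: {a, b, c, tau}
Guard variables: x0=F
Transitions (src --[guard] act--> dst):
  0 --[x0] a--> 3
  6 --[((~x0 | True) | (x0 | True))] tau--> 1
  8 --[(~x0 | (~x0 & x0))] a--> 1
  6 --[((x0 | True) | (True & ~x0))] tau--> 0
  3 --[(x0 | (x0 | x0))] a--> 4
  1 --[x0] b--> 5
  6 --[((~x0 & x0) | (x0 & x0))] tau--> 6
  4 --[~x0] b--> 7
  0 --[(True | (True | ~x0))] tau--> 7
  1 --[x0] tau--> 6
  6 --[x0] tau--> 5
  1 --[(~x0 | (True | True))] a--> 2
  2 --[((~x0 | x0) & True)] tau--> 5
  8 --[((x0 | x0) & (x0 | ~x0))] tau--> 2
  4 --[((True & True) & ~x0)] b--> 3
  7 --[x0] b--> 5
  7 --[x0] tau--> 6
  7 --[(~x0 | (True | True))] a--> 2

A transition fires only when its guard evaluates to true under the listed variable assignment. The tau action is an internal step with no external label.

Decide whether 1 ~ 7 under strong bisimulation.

Answer: BISIMILAR

Trace:
Compute ~ classes (split until stable):
  round 0: {{0,1,2,3,4,5,6,7,8}}
  round 1: {{0,2,6},{1,7,8},{3,5},{4}}
  round 2: {{0},{1,7},{2},{3,5},{4},{6},{8}}
7 equivalence class(es) (converged in 3)
[1]={1,7}  [7]={1,7}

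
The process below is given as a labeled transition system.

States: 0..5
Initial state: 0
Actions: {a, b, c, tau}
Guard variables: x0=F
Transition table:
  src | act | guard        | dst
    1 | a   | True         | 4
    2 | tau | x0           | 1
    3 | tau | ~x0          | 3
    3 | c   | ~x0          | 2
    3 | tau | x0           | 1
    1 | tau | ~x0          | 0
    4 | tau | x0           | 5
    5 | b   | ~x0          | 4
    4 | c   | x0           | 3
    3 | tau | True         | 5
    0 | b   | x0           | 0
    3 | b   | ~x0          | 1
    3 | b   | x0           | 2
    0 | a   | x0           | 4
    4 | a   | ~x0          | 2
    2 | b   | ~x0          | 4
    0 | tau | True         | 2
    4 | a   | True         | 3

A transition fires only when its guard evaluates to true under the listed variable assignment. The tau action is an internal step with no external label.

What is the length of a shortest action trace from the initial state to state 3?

Breadth-first toward 3:
  L0 = {0}
  L1 = {2}
  L2 = {4}
  L3 = {3}
3 enters at depth 3; path tau·b·a

Answer: 3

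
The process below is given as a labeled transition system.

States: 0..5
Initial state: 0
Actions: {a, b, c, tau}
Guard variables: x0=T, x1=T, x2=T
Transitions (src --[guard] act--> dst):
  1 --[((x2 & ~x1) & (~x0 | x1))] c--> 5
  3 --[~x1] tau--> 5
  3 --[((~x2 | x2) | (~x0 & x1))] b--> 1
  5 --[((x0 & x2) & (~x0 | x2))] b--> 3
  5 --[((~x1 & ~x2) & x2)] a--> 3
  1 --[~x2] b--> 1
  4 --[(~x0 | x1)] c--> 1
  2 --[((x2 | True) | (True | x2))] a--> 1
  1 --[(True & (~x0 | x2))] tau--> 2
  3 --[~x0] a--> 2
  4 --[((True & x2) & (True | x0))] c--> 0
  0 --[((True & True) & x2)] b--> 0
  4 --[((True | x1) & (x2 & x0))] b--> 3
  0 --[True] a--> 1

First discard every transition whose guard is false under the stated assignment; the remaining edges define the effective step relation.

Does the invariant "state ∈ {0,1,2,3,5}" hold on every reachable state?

Safe = {0,1,2,3,5}
R = {0,1,2}
  0: ok
  1: ok
  2: ok

Answer: INVARIANT HOLDS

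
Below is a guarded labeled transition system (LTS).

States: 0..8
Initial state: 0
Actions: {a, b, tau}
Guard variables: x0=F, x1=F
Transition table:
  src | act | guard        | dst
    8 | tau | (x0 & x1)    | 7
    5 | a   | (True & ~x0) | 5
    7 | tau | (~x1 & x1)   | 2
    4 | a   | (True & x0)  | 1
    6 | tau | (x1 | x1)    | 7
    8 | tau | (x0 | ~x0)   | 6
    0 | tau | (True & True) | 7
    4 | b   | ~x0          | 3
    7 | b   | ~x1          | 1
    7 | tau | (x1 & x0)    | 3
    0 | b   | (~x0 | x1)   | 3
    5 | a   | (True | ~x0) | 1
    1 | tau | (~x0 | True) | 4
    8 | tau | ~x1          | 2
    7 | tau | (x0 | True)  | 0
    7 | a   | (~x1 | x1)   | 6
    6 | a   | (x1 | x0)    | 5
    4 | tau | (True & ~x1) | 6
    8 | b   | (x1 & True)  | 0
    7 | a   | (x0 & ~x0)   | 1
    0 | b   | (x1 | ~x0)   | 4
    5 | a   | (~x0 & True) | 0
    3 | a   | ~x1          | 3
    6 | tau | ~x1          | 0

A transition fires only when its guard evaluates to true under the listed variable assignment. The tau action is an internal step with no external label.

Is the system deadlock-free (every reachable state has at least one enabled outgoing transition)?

R = {0,1,3,4,6,7}
  0: b→3  b→4  tau→7  [deg 3]
  1: tau→4  [deg 1]
  3: a→3  [deg 1]
  4: b→3  tau→6  [deg 2]
  6: tau→0  [deg 1]
  7: a→6  b→1  tau→0  [deg 3]

Answer: DEADLOCK-FREE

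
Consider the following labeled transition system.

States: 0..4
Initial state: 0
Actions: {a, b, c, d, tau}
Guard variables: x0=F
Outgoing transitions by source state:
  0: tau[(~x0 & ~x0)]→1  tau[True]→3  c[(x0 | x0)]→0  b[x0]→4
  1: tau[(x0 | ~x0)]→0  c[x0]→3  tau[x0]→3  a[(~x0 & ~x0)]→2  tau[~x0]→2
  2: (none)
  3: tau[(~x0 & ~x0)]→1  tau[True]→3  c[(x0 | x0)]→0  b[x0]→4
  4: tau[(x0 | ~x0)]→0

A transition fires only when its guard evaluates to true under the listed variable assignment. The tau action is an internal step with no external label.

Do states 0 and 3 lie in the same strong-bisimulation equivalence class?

Answer: BISIMILAR

Working:
Refine partition for ~:
  π0 = {{0,1,2,3,4}}
  π1 = {{0,3,4},{1},{2}}
  π2 = {{0,3},{1},{2},{4}}
Fixed point at round 3; 4 class(es).
0∈{0,3}, 3∈{0,3}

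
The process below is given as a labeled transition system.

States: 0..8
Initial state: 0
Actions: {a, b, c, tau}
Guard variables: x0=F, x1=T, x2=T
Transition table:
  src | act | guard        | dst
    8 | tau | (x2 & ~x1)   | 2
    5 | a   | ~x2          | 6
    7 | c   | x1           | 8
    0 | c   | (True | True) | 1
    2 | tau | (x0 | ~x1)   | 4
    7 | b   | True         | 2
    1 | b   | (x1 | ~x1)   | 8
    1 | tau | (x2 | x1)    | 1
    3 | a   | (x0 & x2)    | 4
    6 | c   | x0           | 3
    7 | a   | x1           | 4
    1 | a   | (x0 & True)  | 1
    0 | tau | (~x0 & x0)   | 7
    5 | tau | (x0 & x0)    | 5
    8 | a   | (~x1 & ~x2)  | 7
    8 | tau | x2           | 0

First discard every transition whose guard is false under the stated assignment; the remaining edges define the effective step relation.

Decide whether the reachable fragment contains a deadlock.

Answer: DEADLOCK-FREE

Working:
Reach set: {0,1,8}
  0: c→1  [deg 1]
  1: b→8  tau→1  [deg 2]
  8: tau→0  [deg 1]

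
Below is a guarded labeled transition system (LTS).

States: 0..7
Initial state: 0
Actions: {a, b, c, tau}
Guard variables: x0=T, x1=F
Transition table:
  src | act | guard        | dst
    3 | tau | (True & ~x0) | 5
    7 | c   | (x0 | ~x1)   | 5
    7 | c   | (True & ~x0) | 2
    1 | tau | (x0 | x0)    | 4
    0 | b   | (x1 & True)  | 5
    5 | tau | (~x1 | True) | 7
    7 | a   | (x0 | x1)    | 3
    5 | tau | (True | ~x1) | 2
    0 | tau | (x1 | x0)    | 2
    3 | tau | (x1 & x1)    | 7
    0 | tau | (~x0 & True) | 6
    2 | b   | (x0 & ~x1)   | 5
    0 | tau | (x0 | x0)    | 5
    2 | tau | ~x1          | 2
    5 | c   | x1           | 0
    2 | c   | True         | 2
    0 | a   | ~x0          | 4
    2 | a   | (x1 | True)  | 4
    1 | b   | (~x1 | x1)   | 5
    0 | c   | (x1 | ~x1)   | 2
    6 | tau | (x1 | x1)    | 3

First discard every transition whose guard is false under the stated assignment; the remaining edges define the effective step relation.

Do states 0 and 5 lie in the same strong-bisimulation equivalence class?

Answer: NOT BISIMILAR

Analysis:
Refine partition for ~:
  P[0] = {{0,1,2,3,4,5,6,7}}
  P[1] = {{0},{1},{2},{3,4,6},{5},{7}}
stable after 2 split(s): 6 block(s)
[0]={0}  [5]={5}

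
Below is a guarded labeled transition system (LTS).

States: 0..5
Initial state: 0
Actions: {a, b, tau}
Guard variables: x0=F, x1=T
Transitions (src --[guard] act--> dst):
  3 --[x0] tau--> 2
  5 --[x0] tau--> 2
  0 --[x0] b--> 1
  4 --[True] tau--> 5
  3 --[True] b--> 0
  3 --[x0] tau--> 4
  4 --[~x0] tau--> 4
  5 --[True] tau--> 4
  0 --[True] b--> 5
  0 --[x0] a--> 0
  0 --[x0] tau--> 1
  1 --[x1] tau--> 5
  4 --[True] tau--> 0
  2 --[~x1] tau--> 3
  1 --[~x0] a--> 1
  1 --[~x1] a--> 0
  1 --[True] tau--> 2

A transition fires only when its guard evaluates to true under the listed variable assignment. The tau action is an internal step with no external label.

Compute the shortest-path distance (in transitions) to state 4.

Layered search for 4:
  depth 0: {0}
  depth 1: {5}
  depth 2: {4}
depth(4)=2, e.g. b·tau

Answer: 2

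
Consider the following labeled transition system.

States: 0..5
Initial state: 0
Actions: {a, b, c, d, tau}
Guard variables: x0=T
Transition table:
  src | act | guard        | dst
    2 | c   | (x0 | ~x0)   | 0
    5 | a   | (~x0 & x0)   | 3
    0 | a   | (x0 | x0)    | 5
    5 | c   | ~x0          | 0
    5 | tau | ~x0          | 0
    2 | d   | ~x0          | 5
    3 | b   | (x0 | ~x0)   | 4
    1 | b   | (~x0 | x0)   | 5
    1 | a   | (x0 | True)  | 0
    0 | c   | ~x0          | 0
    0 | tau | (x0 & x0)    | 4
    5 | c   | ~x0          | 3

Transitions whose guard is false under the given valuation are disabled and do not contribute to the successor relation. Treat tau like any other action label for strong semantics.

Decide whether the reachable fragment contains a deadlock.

Reach set: {0,4,5}
  0: a→5  tau→4  [2 exit(s)]
  4: ∅  [deadlock]
  5: ∅  [deadlock]
Path to 4: tau

Answer: DEADLOCK at state 4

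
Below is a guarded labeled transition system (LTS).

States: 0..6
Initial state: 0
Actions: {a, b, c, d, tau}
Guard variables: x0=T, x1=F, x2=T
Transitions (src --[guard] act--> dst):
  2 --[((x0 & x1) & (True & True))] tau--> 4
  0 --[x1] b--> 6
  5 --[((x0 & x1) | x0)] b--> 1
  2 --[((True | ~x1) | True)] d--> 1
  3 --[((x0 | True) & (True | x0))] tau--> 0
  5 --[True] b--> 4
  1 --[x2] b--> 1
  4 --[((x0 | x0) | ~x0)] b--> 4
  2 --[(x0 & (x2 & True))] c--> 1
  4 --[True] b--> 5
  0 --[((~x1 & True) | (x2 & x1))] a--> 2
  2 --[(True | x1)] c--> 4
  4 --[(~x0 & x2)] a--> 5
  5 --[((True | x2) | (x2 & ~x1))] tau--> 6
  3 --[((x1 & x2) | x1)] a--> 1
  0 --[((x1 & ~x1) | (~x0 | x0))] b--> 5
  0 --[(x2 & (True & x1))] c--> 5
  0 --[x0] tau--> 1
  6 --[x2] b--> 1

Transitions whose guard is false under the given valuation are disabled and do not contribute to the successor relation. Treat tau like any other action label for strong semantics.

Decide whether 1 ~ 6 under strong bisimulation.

Answer: BISIMILAR

Trace:
Compute ~ classes (split until stable):
  P[0] = {{0,1,2,3,4,5,6}}
  P[1] = {{0},{1,4,6},{2},{3},{5}}
  P[2] = {{0},{1,6},{2},{3},{4},{5}}
Fixed point at round 3; 6 class(es).
1∈{1,6}, 6∈{1,6}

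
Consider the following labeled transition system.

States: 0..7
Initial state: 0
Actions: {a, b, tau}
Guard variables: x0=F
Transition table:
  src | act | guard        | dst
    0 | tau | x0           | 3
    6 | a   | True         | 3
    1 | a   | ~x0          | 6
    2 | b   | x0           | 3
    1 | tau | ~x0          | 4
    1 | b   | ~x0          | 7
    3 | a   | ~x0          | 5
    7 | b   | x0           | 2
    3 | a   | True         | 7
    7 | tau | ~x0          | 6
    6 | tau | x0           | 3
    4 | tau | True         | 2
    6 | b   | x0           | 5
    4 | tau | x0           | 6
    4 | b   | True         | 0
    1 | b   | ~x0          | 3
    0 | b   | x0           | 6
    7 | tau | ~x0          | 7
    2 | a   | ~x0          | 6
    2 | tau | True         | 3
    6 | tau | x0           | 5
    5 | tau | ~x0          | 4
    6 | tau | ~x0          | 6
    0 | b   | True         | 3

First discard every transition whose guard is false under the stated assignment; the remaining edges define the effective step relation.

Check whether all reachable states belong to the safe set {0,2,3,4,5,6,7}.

Answer: INVARIANT HOLDS

Analysis:
Allowed set {0,2,3,4,5,6,7}
Reach set: {0,2,3,4,5,6,7}
  0: ok
  2: ok
  3: ok
  4: ok
  5: ok
  6: ok
  7: ok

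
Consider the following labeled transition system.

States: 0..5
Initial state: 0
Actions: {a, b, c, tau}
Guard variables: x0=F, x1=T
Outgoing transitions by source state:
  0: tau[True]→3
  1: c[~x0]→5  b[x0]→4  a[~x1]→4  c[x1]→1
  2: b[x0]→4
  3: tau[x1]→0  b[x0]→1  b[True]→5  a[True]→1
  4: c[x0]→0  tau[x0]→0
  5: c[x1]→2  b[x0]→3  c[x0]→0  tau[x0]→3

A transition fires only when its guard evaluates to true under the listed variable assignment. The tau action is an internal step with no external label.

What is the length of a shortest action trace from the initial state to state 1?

Layered search for 1:
  depth 0: {0}
  depth 1: {3}
  depth 2: {1,5}
1 enters at depth 2; path tau·a

Answer: 2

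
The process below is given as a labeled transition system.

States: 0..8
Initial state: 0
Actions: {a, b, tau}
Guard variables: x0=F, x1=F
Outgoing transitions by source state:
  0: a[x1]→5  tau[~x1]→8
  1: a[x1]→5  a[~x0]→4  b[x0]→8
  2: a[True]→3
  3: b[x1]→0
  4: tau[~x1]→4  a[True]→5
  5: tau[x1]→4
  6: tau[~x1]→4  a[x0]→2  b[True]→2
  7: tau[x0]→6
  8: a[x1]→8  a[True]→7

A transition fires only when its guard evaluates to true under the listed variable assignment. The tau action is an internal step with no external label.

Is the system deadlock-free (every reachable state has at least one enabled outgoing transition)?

Answer: DEADLOCK at state 7

Analysis:
Reach set: {0,7,8}
  0: tau→8  [1 out]
  7: ∅  [no exit]
  8: a→7  [1 out]
Path to 7: tau·a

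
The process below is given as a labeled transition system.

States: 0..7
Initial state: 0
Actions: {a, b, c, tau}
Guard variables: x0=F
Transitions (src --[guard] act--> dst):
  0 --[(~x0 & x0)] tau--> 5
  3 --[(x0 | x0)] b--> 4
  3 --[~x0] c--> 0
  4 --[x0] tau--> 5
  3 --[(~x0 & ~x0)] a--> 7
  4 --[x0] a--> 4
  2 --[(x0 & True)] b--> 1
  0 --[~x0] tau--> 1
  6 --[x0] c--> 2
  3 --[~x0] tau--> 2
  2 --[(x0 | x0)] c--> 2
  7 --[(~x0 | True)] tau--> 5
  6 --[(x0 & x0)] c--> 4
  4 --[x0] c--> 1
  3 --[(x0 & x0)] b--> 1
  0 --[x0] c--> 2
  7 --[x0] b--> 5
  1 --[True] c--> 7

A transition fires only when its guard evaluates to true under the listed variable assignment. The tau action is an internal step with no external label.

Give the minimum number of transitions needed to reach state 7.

Answer: 2

Analysis:
Layered search for 7:
  Layer 0: {0}
  Layer 1: {1}
  Layer 2: {7}
depth(7)=2, e.g. tau·c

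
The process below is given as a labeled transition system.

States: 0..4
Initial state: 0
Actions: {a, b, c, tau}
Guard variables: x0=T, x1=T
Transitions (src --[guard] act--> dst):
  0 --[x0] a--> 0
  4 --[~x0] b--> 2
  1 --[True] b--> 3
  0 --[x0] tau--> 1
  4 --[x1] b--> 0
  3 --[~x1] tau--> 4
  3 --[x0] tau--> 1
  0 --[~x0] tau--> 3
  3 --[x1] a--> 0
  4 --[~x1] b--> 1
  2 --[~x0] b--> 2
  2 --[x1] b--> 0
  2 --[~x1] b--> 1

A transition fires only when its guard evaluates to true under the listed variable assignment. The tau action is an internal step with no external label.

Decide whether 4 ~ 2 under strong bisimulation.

Answer: BISIMILAR

Working:
Compute ~ classes (split until stable):
  π0 = {{0,1,2,3,4}}
  π1 = {{0,3},{1,2,4}}
2 equivalence class(es) (converged in 2)
class of 4: {1,2,4}; class of 2: {1,2,4}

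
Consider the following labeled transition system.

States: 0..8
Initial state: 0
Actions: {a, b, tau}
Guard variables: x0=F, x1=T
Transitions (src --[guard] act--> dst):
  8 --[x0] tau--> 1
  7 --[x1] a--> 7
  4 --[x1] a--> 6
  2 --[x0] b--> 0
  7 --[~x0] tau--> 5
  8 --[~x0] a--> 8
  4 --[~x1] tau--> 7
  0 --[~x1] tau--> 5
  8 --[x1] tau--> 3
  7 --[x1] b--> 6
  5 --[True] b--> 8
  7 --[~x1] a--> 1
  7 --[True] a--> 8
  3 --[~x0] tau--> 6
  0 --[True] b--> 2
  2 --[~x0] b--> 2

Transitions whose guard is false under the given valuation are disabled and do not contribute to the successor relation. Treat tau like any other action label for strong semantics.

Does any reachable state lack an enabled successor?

R = {0,2}
  0: b→2  [1 out]
  2: b→2  [1 out]

Answer: DEADLOCK-FREE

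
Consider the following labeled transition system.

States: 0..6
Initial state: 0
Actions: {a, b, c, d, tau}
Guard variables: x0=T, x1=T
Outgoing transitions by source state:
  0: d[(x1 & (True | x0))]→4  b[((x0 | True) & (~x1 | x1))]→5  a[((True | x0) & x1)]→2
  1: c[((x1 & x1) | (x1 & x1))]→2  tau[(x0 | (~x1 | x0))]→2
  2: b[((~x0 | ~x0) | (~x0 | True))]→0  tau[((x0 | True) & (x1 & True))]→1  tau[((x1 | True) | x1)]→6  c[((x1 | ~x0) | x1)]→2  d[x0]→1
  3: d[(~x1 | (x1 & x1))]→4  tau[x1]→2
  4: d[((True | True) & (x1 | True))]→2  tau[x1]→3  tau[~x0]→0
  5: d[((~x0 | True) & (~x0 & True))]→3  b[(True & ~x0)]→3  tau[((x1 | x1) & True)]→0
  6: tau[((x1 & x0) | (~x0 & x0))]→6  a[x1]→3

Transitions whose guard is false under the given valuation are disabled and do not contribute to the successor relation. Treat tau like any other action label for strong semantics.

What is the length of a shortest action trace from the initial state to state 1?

Answer: 2

Trace:
Breadth-first toward 1:
  Layer 0: {0}
  Layer 1: {2,4,5}
  Layer 2: {1,3,6}
depth(1)=2, e.g. a·d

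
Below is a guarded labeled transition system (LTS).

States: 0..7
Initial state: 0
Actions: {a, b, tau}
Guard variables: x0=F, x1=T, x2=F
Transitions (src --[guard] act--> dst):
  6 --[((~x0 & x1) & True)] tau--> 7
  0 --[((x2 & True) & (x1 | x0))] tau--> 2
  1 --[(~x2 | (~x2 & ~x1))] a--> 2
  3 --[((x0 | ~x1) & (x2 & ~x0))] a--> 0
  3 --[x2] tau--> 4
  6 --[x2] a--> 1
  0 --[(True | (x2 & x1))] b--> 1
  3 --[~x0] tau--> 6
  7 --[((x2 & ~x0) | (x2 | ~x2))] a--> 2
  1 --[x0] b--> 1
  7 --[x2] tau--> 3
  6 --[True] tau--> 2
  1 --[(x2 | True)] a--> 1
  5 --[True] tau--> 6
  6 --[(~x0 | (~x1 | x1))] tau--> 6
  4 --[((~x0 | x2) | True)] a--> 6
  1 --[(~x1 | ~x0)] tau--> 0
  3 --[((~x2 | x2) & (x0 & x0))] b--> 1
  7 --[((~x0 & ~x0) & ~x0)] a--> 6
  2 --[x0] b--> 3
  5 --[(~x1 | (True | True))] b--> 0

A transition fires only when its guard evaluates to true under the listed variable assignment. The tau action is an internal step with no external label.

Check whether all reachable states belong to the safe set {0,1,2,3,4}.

Safe = {0,1,2,3,4}
Reachable = {0,1,2}
  0: ok
  1: ok
  2: ok

Answer: INVARIANT HOLDS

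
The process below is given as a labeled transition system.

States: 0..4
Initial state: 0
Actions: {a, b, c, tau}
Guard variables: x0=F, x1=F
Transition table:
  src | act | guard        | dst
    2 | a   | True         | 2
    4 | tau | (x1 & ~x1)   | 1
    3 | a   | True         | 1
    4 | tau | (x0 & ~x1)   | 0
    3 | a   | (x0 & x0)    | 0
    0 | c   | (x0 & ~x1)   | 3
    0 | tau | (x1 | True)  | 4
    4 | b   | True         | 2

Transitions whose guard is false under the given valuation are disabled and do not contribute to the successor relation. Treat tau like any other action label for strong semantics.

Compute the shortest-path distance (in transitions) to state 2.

BFS to 2:
  L0 = {0}
  L1 = {4}
  L2 = {2}
depth(2)=2, e.g. tau·b

Answer: 2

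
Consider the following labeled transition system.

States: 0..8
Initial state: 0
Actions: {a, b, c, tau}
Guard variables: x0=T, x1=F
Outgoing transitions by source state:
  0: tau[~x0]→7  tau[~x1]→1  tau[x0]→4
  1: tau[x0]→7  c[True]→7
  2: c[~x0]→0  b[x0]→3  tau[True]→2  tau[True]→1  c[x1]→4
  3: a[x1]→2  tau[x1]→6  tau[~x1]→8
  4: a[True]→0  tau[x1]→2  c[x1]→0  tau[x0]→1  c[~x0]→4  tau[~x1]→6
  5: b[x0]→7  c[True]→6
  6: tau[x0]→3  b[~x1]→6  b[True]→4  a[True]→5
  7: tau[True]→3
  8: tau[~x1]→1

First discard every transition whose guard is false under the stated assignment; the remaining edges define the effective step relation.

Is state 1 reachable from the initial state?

Answer: REACHABLE

Analysis:
After dropping false guards: 19 live edges.
L0 = {0}
L1 = {1,4}  now seen {0,1,4}
L2 = {6,7}  now seen {0,1,4,6,7}
L3 = {3,5}  now seen {0,1,3,4,5,6,7}
L4 = {8}  now seen {0,1,3,4,5,6,7,8}
Reachable = {0,1,3,4,5,6,7,8}
Path to 1: tau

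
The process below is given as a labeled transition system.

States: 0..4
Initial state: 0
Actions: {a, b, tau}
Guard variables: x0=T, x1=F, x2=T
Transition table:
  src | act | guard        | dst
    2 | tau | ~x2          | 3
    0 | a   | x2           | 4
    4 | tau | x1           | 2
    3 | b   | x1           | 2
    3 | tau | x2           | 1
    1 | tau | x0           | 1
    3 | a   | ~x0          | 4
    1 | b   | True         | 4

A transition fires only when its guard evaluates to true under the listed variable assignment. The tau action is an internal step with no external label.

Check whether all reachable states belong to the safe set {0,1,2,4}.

Inv-set: {0,1,2,4}
R = {0,4}
  0: ok
  4: ok

Answer: INVARIANT HOLDS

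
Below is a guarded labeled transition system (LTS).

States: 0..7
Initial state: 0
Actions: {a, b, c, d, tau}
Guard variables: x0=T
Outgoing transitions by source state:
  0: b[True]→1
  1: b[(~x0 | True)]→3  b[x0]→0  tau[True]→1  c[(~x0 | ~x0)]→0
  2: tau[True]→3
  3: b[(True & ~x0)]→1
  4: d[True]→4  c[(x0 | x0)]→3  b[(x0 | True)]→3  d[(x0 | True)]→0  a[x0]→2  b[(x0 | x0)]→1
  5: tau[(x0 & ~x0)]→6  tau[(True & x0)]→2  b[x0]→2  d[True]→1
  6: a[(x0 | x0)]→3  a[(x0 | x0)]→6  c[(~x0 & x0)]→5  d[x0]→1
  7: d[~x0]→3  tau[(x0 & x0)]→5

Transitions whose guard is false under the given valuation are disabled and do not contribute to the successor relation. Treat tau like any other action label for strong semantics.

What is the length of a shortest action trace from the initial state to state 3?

Layered search for 3:
  L0 = {0}
  L1 = {1}
  L2 = {3}
first hit 3 at d=2 via b·b

Answer: 2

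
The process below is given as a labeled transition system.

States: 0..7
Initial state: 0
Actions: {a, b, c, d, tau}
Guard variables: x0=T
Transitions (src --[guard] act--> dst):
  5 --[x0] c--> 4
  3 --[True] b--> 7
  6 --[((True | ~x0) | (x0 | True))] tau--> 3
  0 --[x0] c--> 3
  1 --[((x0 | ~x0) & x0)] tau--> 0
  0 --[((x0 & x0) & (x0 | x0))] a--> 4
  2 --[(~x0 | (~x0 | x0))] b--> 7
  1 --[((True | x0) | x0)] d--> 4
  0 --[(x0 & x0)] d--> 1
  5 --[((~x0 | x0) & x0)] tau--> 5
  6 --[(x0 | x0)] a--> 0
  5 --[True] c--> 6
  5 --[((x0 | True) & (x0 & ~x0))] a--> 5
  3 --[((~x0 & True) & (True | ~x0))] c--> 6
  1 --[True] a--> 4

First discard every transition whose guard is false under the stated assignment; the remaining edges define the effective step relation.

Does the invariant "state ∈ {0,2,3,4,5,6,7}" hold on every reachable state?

Allowed set {0,2,3,4,5,6,7}
Reach set: {0,1,3,4,7}
  0: safe
  1: ✗ unsafe
  3: safe
  4: safe
  7: safe
witness against invariant: d → 1

Answer: INVARIANT VIOLATED at state 1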